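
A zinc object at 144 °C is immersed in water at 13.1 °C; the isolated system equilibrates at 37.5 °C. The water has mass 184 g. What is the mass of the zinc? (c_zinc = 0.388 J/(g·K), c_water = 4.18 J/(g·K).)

m ≈ 454 g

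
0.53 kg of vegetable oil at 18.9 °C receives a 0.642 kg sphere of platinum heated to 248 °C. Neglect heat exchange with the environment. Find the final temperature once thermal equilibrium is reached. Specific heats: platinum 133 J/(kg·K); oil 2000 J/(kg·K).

Setting the total heat transfer to zero:
0.642×133×(T − 248) + 0.53×2000×(T − 18.9) = 0
85.39(T − 248) + 1060(T − 18.9) = 0
1145.4 T = 41210
T = 41210 / 1145.4 = 36 °C

T_f ≈ 36.0 °C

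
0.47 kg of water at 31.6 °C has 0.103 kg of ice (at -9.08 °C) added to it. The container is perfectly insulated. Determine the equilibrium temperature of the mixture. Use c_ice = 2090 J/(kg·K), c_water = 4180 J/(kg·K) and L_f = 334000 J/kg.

Conservation of energy gives ΣQ = 0:
ice -9.08→0 °C: 0.103·2090·9.08 = 1954.7
  melt ice: 0.103·334000 = 34402
  meltwater 0→T: 0.103·4180·T = 430.54 T
  water: 1964.6(T − 31.6)
2395.1 T = 62081 − 36357 = 25725
T ≈ 10.74 °C — above 0 °C, consistent with complete melting.

T_f ≈ 10.7 °C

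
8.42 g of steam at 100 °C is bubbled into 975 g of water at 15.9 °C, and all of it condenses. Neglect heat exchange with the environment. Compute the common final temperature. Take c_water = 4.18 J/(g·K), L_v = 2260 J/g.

T_f ≈ 21.2 °C

Energy balance with sensible and latent terms:
steam→water at 100 °C releases m L_v = 8.42·2260 = 19029
  condensate cools 100→T: 8.42·4.18·(T − 100) = 35.2(T − 100)
  original water: 4075.5(T − 15.9)
4110.7 T = 19029 + 3519.6 + 64800 = 87349
T ≈ 21.25 °C, under the boiling point, so the assumption holds.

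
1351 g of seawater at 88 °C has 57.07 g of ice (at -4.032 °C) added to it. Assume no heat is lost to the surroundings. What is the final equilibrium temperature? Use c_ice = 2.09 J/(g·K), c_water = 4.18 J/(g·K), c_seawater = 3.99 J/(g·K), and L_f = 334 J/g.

Net heat exchanged in the isolated system is zero:
warm ice to 0 °C: 57.07·2.09·(0 − (-4.032)) = 480.92; melt ice: 57.07·334 = 19061; warm the meltwater: 238.55 T; seawater: 5390.5(T − 88)
5629 T = 474363 − 19542 = 454821
T ≈ 80.80 °C (positive, so assuming full melt was valid).

T_f ≈ 80.8 °C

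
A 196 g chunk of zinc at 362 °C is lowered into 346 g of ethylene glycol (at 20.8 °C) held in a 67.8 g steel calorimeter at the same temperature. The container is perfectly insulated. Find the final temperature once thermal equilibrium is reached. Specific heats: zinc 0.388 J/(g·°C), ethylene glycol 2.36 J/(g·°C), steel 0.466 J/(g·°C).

T_f ≈ 48.9 °C

Net heat exchanged in the isolated system is zero:
196×0.388×(T − 362) + 346×2.36×(T − 20.8) + 67.8×0.466×(T − 20.8) = 0
924.2 T = 45171
T ≈ 48.88 °C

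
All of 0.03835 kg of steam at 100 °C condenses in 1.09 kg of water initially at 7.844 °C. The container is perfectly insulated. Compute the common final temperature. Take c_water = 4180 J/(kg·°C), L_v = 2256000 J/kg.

T_f ≈ 29.3 °C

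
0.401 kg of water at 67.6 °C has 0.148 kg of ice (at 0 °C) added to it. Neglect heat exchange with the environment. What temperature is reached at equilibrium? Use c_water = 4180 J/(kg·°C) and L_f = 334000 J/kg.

Taking heat into each body as positive, Σ m c ΔT = 0:
melt ice: 0.148×334000 = 49432; warm the meltwater: 618.64 T; water: 1676.2(T − 67.6)
2294.8 T = 113310 − 49432 = 63878
T ≈ 27.84 °C (positive, so assuming full melt was valid).

T_f ≈ 27.8 °C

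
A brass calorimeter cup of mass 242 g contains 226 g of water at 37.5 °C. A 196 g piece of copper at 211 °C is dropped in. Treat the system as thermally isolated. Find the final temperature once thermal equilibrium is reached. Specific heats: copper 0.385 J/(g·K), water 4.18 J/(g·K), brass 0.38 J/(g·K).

Setting the total heat transfer to zero:
196×0.385×(T − 211) + 226×4.18×(T − 37.5) + 242×0.38×(T − 37.5) = 0
(75.46 + 944.68 + 91.96) T = 75.46×211 + 944.68×37.5 + 91.96×37.5
T = 54796/1112.1 ≈ 49.27 °C

T_f ≈ 49.3 °C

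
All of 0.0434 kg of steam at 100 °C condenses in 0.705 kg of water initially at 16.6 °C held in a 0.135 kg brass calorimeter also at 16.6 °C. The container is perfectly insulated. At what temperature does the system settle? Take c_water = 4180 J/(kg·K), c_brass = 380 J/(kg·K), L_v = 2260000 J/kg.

Heat gained plus heat lost sum to zero:
condense steam: −0.0434·2260000 = −98084; condensate cools 100→T: 0.0434·4180·(T − 100) = 181.41(T − 100); original water: 2946.9(T − 16.6); cup: 51.3(T − 16.6)
3179.6 T = 98084 + 18141 + 49770 = 165995
T ≈ 52.21 °C — below 100 °C, confirming all the steam condensed.

T_f ≈ 52.2 °C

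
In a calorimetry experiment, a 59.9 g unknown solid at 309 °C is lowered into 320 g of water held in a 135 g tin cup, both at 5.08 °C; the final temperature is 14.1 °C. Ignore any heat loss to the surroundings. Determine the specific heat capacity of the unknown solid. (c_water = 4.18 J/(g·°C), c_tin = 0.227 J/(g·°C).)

Net heat exchanged in the isolated system is zero:
59.9×c×(14.1 − 309) + 320×4.18×(14.1 − 5.08) + 135×0.227×(14.1 − 5.08) = 0
-17665 c = -12342
c = -12342/-17665 ≈ 0.6987 J/(g·°C)

c ≈ 0.699 J/(g·°C)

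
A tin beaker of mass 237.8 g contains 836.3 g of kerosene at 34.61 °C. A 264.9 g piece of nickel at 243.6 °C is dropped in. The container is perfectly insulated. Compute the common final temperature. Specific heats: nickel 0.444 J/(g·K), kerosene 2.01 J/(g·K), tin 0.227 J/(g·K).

T_f ≈ 47.9 °C

Conservation of energy gives ΣQ = 0:
264.9*0.444*(T − 243.6) + 836.3*2.01*(T − 34.61) + 237.8*0.227*(T − 34.61) = 0
117.62(T − 243.6) + 1681(T − 34.61) + 53.98(T − 34.61) = 0
(117.62 + 1681 + 53.98) T = 117.62*243.6 + 1681*34.61 + 53.98*34.61
T = 88698/1852.6 ≈ 47.88 °C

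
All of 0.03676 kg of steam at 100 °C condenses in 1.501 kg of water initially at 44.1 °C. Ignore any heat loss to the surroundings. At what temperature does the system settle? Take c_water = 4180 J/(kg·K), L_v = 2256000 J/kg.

Conservation of energy gives ΣQ = 0:
condense steam: −0.03676·2256000 = −82931
  condensate cools 100→T: 0.03676·4180·(T − 100) = 153.66(T − 100)
  water warms: 1.501·4180·(T − 44.1) = 6274.2(T − 44.1)
6427.8 T = 82931 + 15366 + 276691 = 374988
T ≈ 58.34 °C — below 100 °C, confirming all the steam condensed.

T_f ≈ 58.3 °C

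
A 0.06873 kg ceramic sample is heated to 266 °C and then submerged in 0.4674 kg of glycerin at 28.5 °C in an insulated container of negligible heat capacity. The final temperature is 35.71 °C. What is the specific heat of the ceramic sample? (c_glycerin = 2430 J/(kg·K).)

c ≈ 517 J/(kg·K)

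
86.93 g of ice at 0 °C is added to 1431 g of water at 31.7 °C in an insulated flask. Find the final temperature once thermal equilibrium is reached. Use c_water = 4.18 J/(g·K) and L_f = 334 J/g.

Energy balance with sensible and latent terms:
fusion: m_ice L_f = 86.93·334 = 29035
  warm the meltwater: 363.37 T
  water: 5981.6(T − 31.7)
6344.9 T = 189616 − 29035 = 160581
T ≈ 25.31 °C. Since T > 0 °C, the all-ice-melts assumption holds.

T_f ≈ 25.3 °C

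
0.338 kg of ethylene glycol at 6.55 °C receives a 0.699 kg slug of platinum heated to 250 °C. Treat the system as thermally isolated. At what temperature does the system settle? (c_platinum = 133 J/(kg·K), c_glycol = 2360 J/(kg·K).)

T_f ≈ 32.0 °C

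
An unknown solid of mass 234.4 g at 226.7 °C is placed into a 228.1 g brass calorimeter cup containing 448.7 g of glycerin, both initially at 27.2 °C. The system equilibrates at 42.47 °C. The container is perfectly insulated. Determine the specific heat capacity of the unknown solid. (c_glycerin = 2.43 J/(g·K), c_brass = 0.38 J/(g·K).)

c ≈ 0.416 J/(g·K)

Setting the total heat transfer to zero:
234.4×c×(42.47 − 226.7) + 448.7×2.43×(42.47 − 27.2) + 228.1×0.38×(42.47 − 27.2) = 0
-43184 c = -17973
c = -17973/-43184 ≈ 0.4162 J/(g·K)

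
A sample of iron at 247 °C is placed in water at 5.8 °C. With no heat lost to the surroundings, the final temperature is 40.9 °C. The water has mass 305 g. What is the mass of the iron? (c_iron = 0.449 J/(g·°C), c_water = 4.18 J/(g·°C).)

Let T be the final temperature. ΣQ_i = 0:
m·0.449·(40.9 − 247) + 305·4.18·(40.9 − 5.8) = 0
-92.54 m = -44749
m = -44749/-92.54 ≈ 483.6 g

m ≈ 484 g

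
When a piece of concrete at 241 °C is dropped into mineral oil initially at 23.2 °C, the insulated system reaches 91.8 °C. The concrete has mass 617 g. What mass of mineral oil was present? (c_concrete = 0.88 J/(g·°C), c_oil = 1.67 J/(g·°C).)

m ≈ 707 g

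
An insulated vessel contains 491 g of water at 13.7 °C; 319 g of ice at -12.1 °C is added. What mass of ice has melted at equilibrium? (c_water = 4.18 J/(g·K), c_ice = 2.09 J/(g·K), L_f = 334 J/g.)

m_melted ≈ 60 g

Cooling the water to 0 °C releases 491×4.18×13.7 = 28118 J.
Of that, 319×2.09×12.1 = 8067.2 J goes to bring the ice to 0 °C, leaving 20050 J.
Melting all 319 g of ice would need 319×334 = 106546 J.
Since 20050 < 106546 J, not all the ice melts; equilibrium is at 0 °C.
m_melted×334 = 20050  ⇒  m_melted ≈ 60.03 g.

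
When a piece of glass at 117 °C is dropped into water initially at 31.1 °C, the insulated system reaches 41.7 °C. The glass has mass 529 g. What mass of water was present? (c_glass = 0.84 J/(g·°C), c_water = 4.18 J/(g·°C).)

m ≈ 755 g

Heat lost by the glass = heat gained by the water:
529×0.84×(117 − 41.7) = m×4.18×(41.7 − 31.1)
44.31 m = 33460  ⇒  m ≈ 755.2 g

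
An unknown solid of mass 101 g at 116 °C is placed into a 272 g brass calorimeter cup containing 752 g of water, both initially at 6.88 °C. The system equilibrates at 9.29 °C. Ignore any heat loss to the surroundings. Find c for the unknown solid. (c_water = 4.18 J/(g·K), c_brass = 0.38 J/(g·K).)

Heat gained plus heat lost sum to zero:
101×c×(9.29 − 116) + 752×4.18×(9.29 − 6.88) + 272×0.38×(9.29 − 6.88) = 0
-10778 c = -7824.6
c = -7824.6/-10778 ≈ 0.726 J/(g·K)

c ≈ 0.726 J/(g·K)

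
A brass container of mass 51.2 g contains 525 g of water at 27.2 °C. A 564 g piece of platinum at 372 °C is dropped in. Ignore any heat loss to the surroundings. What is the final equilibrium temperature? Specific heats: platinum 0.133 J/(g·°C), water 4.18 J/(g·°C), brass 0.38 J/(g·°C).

T_f = Σ m_i c_i T_i / Σ m_i c_i:
T_f = (75.01*372 + 2194.5*27.2 + 19.46*27.2) / (75.01 + 2194.5 + 19.46)
    = 88124 / 2289 ≈ 38.50 °C

T_f ≈ 38.5 °C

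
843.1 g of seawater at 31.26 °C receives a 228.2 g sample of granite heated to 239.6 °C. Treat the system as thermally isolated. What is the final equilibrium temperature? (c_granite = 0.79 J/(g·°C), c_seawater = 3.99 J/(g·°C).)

T_f is the heat-capacity-weighted average of the initial temperatures:
T_f = (180.28*239.6 + 3364*31.26) / (180.28 + 3364)
    = 148352 / 3544.2 ≈ 41.86 °C

T_f ≈ 41.9 °C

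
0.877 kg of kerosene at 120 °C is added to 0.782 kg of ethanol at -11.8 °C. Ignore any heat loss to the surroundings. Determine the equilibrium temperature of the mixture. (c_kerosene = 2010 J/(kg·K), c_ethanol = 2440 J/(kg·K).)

With ΣQ=0 the equilibrium temperature is the m·c-weighted mean:
T_f = (1762.8*120 + 1908.1*(-11.8)) / (1762.8 + 1908.1)
    = 189017 / 3670.9 ≈ 51.49 °C

T_f ≈ 51.5 °C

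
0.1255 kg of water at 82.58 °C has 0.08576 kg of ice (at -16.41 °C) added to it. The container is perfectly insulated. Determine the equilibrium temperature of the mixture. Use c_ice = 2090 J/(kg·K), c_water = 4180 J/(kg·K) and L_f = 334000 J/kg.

Setting the total heat transfer to zero:
warm ice to 0 °C: 0.08576·2090·(0 − (-16.41)) = 2941.3; latent heat to melt: 0.08576·334000 = 28644; meltwater 0→T: 0.08576·4180·T = 358.48 T; water: 524.59(T − 82.58)
883.07 T = 43321 − 31585 = 11736
T ≈ 13.29 °C — above 0 °C, consistent with complete melting.

T_f ≈ 13.3 °C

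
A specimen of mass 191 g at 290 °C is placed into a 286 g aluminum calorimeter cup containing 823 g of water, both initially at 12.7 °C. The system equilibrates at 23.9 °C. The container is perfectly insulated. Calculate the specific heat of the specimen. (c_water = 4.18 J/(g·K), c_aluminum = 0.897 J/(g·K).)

Setting the total heat transfer to zero:
191·c·(23.9 − 290) + 823·4.18·(23.9 − 12.7) + 286·0.897·(23.9 − 12.7) = 0
-50825 c = -41403
c = -41403/-50825 ≈ 0.8146 J/(g·K)

c ≈ 0.815 J/(g·K)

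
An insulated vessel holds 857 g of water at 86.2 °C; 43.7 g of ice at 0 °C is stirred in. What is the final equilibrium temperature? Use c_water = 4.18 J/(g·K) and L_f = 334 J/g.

Net heat exchanged in the isolated system is zero:
latent heat to melt: 43.7×334 = 14596
  warm the meltwater: 182.67 T
  water cools: 857×4.18×(T − 86.2) = 3582.3(T − 86.2)
3764.9 T = 308791 − 14596 = 294195
T ≈ 78.14 °C. Since T > 0 °C, the all-ice-melts assumption holds.

T_f ≈ 78.1 °C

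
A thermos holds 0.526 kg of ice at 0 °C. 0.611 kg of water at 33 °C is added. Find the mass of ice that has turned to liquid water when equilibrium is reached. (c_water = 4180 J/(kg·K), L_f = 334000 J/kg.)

Cooling the water to 0 °C releases 0.611×4180×33 = 84281 J.
Fully melting the ice requires m_ice L_f = 0.526×334000 = 175684 J.
Since 84281 < 175684 J, not all the ice melts; equilibrium is at 0 °C.
m_melted×334000 = 84281  ⇒  m_melted ≈ 0.2523 kg.

m_melted ≈ 0.252 kg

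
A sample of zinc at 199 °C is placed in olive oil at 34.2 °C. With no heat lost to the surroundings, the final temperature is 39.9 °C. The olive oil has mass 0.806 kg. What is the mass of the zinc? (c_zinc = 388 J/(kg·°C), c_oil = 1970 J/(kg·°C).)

m ≈ 0.147 kg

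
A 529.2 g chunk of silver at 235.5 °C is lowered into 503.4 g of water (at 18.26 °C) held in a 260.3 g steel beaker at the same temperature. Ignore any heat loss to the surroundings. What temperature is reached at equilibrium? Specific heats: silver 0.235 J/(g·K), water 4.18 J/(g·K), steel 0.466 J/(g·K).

T_f ≈ 29.8 °C

T_f is the heat-capacity-weighted average of the initial temperatures:
T_f = (124.36·235.5 + 2104.2·18.26 + 121.3·18.26) / (124.36 + 2104.2 + 121.3)
    = 69925 / 2349.9 ≈ 29.76 °C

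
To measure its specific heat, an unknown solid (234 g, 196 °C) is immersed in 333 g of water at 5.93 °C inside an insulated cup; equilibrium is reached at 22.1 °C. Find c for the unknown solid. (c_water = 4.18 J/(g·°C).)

c ≈ 0.553 J/(g·°C)

Heat lost by the unknown solid = heat gained by the water:
234×c×(196 − 22.1) = 333×4.18×(22.1 − 5.93)
40693 c = 22508  ⇒  c ≈ 0.5531 J/(g·°C)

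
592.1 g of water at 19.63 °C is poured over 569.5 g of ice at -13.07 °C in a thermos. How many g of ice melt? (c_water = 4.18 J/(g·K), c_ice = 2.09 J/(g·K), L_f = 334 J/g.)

Heat available from the water dropping to 0 °C: 592.1×4.18×19.63 = 48584 J.
Warming the ice to 0 °C takes 569.5×2.09×13.07 = 15557 J, leaving 33027 J for melting.
Fully melting the ice requires m_ice L_f = 569.5×334 = 190213 J.
Since 33027 < 190213 J, not all the ice melts; equilibrium is at 0 °C.
m_melted×334 = 33027  ⇒  m_melted ≈ 98.88 g.

m_melted ≈ 98.9 g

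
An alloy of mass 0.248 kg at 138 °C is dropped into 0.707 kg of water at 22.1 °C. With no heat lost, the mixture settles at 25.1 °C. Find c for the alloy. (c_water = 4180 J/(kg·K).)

c ≈ 317 J/(kg·K)

m_s c (T_s − T_f) = m_water c_water (T_f − T_0):
0.248·c·(138 − 25.1) = 0.707·4180·(25.1 − 22.1)
28 c = 8865.8  ⇒  c ≈ 316.6 J/(kg·K)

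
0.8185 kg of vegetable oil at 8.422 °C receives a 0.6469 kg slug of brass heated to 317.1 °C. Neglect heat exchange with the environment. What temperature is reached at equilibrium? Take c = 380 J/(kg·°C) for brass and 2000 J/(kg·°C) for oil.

Taking heat into each body as positive, Σ m c ΔT = 0:
0.6469·380·(T − 317.1) + 0.8185·2000·(T − 8.422) = 0
(245.82 + 1637) T = 245.82·317.1 + 1637·8.422
T = 91737/1882.8 ≈ 48.72 °C

T_f ≈ 48.7 °C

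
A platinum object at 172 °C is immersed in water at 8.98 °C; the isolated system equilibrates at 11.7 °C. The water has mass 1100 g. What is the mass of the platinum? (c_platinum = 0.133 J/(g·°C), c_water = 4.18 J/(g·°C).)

m ≈ 587 g

Heat lost by the platinum = heat gained by the water:
m·0.133·(172 − 11.7) = 1100·4.18·(11.7 − 8.98)
21.32 m = 12507  ⇒  m ≈ 586.6 g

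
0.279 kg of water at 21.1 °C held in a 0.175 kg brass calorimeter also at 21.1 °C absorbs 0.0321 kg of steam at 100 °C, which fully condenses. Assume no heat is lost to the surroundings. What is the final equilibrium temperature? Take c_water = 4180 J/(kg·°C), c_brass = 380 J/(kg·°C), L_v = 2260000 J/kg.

Setting the total heat transfer to zero:
steam→water at 100 °C releases m L_v = 0.0321×2260000 = 72546
  condensed water 100 °C→T: 134.18(T − 100)
  original water: 1166.2(T − 21.1)
  brass cup: 0.175×380×(T − 21.1) = 66.5(T − 21.1)
1366.9 T = 72546 + 13418 + 26010 = 111974
T ≈ 81.92 °C, under the boiling point, so the assumption holds.

T_f ≈ 81.9 °C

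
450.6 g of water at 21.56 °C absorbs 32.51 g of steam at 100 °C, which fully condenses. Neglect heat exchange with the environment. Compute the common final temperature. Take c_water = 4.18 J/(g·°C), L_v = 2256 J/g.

T_f ≈ 63.2 °C

Sum of m c ΔT and latent-heat terms is zero:
condense steam: −32.51×2256 = −73343
  condensate cools 100→T: 32.51×4.18×(T − 100) = 135.89(T − 100)
  original water: 1883.5(T − 21.56)
2019.4 T = 73343 + 13589 + 40608 = 127540
T ≈ 63.16 °C, under the boiling point, so the assumption holds.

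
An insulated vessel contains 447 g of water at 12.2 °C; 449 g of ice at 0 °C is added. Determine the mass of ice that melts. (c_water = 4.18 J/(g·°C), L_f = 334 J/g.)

Water can give up m c ΔT = 447×4.18×12.2 = 22795 J before reaching 0 °C.
Fully melting the ice requires m_ice L_f = 449×334 = 149966 J.
That's not enough to melt it all — equilibrium is at 0 °C with ice remaining.
Mass melted = 22795/334 ≈ 68.25 g.

m_melted ≈ 68.2 g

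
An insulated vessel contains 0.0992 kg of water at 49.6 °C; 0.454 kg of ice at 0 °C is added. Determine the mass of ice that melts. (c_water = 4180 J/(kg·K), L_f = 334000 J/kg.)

Water can give up m c ΔT = 0.0992·4180·49.6 = 20567 J before reaching 0 °C.
To melt every bit of ice: 0.454·334000 = 151636 J.
Since 20567 < 151636 J, not all the ice melts; equilibrium is at 0 °C.
Mass melted = 20567/334000 ≈ 0.06158 kg.

m_melted ≈ 0.0616 kg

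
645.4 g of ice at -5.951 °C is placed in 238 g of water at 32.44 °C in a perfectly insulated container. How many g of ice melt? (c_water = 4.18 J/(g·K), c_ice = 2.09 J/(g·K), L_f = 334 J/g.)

Heat available from the water dropping to 0 °C: 238×4.18×32.44 = 32273 J.
Of that, 645.4×2.09×5.951 = 8027.2 J goes to bring the ice to 0 °C, leaving 24245 J.
Fully melting the ice requires m_ice L_f = 645.4×334 = 215564 J.
That's not enough to melt it all — equilibrium is at 0 °C with ice remaining.
Mass melted = 24245/334 ≈ 72.59 g.

m_melted ≈ 72.6 g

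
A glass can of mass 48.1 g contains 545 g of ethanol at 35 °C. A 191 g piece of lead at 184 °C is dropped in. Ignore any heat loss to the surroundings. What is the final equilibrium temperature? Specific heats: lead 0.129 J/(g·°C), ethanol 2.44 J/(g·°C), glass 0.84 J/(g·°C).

T_f ≈ 37.6 °C

Let T be the final temperature. ΣQ_i = 0:
191*0.129*(T − 184) + 545*2.44*(T − 35) + 48.1*0.84*(T − 35) = 0
(24.64 + 1329.8 + 40.4) T = 24.64*184 + 1329.8*35 + 40.4*35
T = 52491 / 1394.8 = 37.6 °C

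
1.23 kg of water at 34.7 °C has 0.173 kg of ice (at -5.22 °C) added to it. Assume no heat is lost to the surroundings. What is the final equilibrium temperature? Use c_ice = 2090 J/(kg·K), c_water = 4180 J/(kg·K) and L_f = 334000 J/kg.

T_f ≈ 20.2 °C

Sum of m c ΔT and latent-heat terms is zero:
ice -5.22→0 °C: 0.173·2090·5.22 = 1887.4; latent heat to melt: 0.173·334000 = 57782; warm the meltwater: 723.14 T; water cools: 1.23·4180·(T − 34.7) = 5141.4(T − 34.7)
5864.5 T = 178407 − 59669 = 118737
T ≈ 20.25 °C. Since T > 0 °C, the all-ice-melts assumption holds.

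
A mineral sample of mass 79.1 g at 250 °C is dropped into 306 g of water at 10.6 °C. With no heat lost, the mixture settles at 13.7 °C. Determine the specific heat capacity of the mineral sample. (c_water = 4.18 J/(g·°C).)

c ≈ 0.212 J/(g·°C)

m_s c (T_s − T_f) = m_water c_water (T_f − T_0):
79.1·c·(250 − 13.7) = 306·4.18·(13.7 − 10.6)
18691 c = 3965.1  ⇒  c ≈ 0.2121 J/(g·°C)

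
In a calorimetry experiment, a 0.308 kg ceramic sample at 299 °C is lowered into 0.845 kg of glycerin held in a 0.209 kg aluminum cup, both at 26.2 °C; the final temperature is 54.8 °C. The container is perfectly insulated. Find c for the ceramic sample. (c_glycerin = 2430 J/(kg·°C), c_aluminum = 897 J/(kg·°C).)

Taking heat into each body as positive, Σ m c ΔT = 0:
0.308·c·(54.8 − 299) + 0.845·2430·(54.8 − 26.2) + 0.209·897·(54.8 − 26.2) = 0
-75.21 c = -64088
c = -64088/-75.21 ≈ 852.1 J/(kg·°C)

c ≈ 852 J/(kg·°C)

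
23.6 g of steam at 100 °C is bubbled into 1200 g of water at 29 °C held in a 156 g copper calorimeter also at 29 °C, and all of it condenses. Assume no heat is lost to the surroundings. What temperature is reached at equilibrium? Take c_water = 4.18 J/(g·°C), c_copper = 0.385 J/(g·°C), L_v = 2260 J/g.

Heat gained plus heat lost sum to zero:
latent heat released on condensation: 23.6·2260 = 53336
  condensed water 100 °C→T: 98.65(T − 100)
  water warms: 1200·4.18·(T − 29) = 5016(T − 29)
  copper cup: 156·0.385·(T − 29) = 60.06(T − 29)
5174.7 T = 53336 + 9864.8 + 147206 = 210407
T ≈ 40.66 °C, under the boiling point, so the assumption holds.

T_f ≈ 40.7 °C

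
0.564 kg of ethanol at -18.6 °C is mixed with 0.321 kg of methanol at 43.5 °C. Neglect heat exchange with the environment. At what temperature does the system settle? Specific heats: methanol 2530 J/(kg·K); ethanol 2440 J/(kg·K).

With ΣQ=0 the equilibrium temperature is the m·c-weighted mean:
T_f = (812.13*43.5 + 1376.2*(-18.6)) / (812.13 + 1376.2)
    = 9731.1 / 2188.3 ≈ 4.45 °C

T_f ≈ 4.4 °C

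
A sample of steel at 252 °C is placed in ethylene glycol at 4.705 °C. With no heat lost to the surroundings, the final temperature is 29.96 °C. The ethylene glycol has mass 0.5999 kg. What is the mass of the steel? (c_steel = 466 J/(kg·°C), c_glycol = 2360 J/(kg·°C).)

m ≈ 0.346 kg

|Q_steel| = |Q_glycol|:
m×466×(252 − 29.96) = 0.5999×2360×(29.96 − 4.705)
103471 m = 35755  ⇒  m ≈ 0.3456 kg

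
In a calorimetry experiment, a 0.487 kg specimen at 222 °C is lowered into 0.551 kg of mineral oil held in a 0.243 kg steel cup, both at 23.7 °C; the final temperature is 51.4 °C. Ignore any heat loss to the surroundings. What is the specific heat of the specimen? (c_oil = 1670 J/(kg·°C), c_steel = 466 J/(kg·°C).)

Energy conservation, ΣQ = 0:
0.487×c×(51.4 − 222) + 0.551×1670×(51.4 − 23.7) + 0.243×466×(51.4 − 23.7) = 0
-83.08 c = -28625
c = -28625/-83.08 ≈ 344.5 J/(kg·°C)

c ≈ 345 J/(kg·°C)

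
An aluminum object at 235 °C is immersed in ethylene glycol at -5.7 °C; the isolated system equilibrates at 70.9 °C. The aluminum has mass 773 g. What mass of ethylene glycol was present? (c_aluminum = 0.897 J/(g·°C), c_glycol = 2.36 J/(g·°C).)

m ≈ 629 g

|Q_aluminum| = |Q_glycol|:
773·0.897·(235 − 70.9) = m·2.36·(70.9 − (-5.7))
180.78 m = 113784  ⇒  m ≈ 629.4 g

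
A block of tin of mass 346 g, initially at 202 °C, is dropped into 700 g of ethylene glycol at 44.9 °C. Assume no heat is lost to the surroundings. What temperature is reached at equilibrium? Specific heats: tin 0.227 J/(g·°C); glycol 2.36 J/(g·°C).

Heat lost by the tin equals heat gained by the glycol:
346×0.227×(202 − T) = 700×2.36×(T − 44.9)
78.54(202 − T) = 1652(T − 44.9)
1730.5 T = 90040  ⇒  T ≈ 52.03 °C

T_f ≈ 52.0 °C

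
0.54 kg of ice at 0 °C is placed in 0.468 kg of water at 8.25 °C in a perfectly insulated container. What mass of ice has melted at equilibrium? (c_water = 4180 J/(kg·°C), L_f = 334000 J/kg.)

m_melted ≈ 0.0483 kg

Cooling the water to 0 °C releases 0.468·4180·8.25 = 16139 J.
Melting all 0.54 kg of ice would need 0.54·334000 = 180360 J.
16139 J < 180360 J, so only part of the ice melts and the system sits at 0 °C.
m_melted·334000 = 16139  ⇒  m_melted ≈ 0.04832 kg.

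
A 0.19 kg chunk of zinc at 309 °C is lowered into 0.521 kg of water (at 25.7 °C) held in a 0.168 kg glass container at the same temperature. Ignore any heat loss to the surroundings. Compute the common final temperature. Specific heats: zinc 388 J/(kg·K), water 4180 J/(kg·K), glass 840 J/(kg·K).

Taking heat into each body as positive, Σ m c ΔT = 0:
0.19*388*(T − 309) + 0.521*4180*(T − 25.7) + 0.168*840*(T − 25.7) = 0
(73.72 + 2177.8 + 141.12) T = 73.72*309 + 2177.8*25.7 + 141.12*25.7
T = 82375/2392.6 ≈ 34.43 °C

T_f ≈ 34.4 °C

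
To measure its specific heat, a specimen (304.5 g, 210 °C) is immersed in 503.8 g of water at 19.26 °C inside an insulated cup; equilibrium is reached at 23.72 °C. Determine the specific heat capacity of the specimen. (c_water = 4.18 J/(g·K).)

c ≈ 0.166 J/(g·K)

Energy conservation, ΣQ = 0:
304.5·c·(23.72 − 210) + 503.8·4.18·(23.72 − 19.26) = 0
-56722 c = -9392.2
c = -9392.2/-56722 ≈ 0.1656 J/(g·K)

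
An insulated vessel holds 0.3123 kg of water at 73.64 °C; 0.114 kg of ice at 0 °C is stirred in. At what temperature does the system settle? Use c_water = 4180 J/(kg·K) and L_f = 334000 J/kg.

T_f ≈ 32.6 °C

Net heat exchanged in the isolated system is zero:
latent heat to melt: 0.114·334000 = 38076; meltwater 0→T: 0.114·4180·T = 476.52 T; water cools: 0.3123·4180·(T − 73.64) = 1305.4(T − 73.64)
1781.9 T = 96131 − 38076 = 58055
T ≈ 32.58 °C — above 0 °C, consistent with complete melting.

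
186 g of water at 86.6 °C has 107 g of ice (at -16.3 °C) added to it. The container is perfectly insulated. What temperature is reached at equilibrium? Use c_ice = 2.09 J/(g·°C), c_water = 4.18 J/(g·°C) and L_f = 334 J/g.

T_f ≈ 22.8 °C

Energy balance with sensible and latent terms:
ice -16.3→0 °C: 107×2.09×16.3 = 3645.2
  fusion: m_ice L_f = 107×334 = 35738
  warm the meltwater: 447.26 T
  water: 777.48(T − 86.6)
1224.7 T = 67330 − 39383 = 27947
T ≈ 22.82 °C. Since T > 0 °C, the all-ice-melts assumption holds.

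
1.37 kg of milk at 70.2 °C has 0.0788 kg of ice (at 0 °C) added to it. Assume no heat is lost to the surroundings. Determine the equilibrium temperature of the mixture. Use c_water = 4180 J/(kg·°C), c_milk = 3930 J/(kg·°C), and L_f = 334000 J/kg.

T_f ≈ 61.5 °C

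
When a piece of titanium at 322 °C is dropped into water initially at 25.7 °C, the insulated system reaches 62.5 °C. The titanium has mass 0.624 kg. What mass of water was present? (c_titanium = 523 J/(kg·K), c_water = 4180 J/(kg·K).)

m ≈ 0.551 kg

Heat gained plus heat lost sum to zero:
0.624×523×(62.5 − 322) + m×4180×(62.5 − 25.7) = 0
153824 m = 84688
m = 84688/153824 ≈ 0.5506 kg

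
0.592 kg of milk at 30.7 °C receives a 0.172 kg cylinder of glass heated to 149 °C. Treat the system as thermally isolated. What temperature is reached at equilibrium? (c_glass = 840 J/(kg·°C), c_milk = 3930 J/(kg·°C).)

T_f ≈ 37.6 °C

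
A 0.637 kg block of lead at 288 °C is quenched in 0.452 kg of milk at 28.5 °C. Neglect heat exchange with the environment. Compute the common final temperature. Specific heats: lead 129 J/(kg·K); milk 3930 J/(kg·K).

T_f ≈ 40.0 °C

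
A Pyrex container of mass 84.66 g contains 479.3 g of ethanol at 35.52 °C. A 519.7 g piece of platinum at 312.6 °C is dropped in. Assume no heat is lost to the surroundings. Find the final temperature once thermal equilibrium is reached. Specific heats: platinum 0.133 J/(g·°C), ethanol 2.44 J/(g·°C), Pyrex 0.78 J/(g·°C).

T_f ≈ 50.2 °C

With ΣQ=0 the equilibrium temperature is the m·c-weighted mean:
T_f = (69.12×312.6 + 1169.5×35.52 + 66.03×35.52) / (69.12 + 1169.5 + 66.03)
    = 65493 / 1304.6 ≈ 50.20 °C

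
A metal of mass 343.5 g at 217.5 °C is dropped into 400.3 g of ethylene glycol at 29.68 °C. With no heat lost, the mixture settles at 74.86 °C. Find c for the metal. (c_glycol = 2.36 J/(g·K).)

Heat lost by the metal = heat gained by the glycol:
343.5·c·(217.5 − 74.86) = 400.3·2.36·(74.86 − 29.68)
48997 c = 42682  ⇒  c ≈ 0.8711 J/(g·K)

c ≈ 0.871 J/(g·K)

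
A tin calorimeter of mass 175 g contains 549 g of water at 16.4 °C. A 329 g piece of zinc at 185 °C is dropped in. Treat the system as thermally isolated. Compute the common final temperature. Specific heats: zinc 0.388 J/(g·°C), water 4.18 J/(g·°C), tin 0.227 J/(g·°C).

Taking heat into each body as positive, Σ m c ΔT = 0:
329·0.388·(T − 185) + 549·4.18·(T − 16.4) + 175·0.227·(T − 16.4) = 0
2462.2 T = 61902
T = 61902 / 2462.2 = 25.1 °C

T_f ≈ 25.1 °C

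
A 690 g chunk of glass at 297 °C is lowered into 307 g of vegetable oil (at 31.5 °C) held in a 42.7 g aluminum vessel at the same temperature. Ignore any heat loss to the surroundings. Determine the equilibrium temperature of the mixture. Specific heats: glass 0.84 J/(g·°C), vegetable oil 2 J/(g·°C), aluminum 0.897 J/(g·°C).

Taking heat into each body as positive, Σ m c ΔT = 0:
690*0.84*(T − 297) + 307*2*(T − 31.5) + 42.7*0.897*(T − 31.5) = 0
579.6(T − 297) + 614(T − 31.5) + 38.3(T − 31.5) = 0
(579.6 + 614 + 38.3) T = 579.6*297 + 614*31.5 + 38.3*31.5
T = 192689 / 1231.9 = 156 °C

T_f ≈ 156.4 °C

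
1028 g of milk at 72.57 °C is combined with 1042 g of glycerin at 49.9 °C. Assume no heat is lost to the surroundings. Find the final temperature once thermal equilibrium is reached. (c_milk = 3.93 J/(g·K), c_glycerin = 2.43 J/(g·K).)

T_f ≈ 63.8 °C

Taking heat into each body as positive, Σ m c ΔT = 0:
1028*3.93*(T − 72.57) + 1042*2.43*(T − 49.9) = 0
4040(T − 72.57) + 2532.1(T − 49.9) = 0
(4040 + 2532.1) T = 4040*72.57 + 2532.1*49.9
T ≈ 63.84 °C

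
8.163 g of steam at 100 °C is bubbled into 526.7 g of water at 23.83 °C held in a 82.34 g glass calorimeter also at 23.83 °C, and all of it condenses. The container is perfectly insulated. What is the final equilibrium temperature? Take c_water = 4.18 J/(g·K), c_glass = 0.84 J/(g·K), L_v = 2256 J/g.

Conservation of energy gives ΣQ = 0:
condense steam: −8.163·2256 = −18416
  condensed water 100 °C→T: 34.12(T − 100)
  original water: 2201.6(T − 23.83)
  cup: 69.17(T − 23.83)
2304.9 T = 18416 + 3412.1 + 54112 = 75940
T ≈ 32.95 °C — below 100 °C, confirming all the steam condensed.

T_f ≈ 32.9 °C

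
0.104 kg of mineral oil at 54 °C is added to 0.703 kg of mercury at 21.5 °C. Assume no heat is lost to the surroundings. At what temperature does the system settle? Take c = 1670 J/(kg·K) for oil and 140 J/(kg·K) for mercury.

Heat gained plus heat lost sum to zero:
0.104·1670·(T − 54) + 0.703·140·(T − 21.5) = 0
(173.68 + 98.42) T = 173.68·54 + 98.42·21.5
T = 11495/272.1 ≈ 42.24 °C

T_f ≈ 42.2 °C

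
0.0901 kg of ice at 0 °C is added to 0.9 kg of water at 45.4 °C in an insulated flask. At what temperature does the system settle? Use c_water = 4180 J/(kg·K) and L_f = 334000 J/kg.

T_f ≈ 34.0 °C

Energy conservation, ΣQ = 0:
fusion: m_ice L_f = 0.0901×334000 = 30093
  meltwater 0→T: 0.0901×4180×T = 376.62 T
  water cools: 0.9×4180×(T − 45.4) = 3762(T − 45.4)
4138.6 T = 170795 − 30093 = 140701
T ≈ 34.00 °C (positive, so assuming full melt was valid).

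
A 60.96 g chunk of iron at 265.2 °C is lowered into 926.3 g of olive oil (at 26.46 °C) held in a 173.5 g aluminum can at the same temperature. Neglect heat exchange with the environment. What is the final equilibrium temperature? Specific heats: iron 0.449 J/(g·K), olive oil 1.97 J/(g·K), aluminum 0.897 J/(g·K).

Conservation of energy gives ΣQ = 0:
60.96×0.449×(T − 265.2) + 926.3×1.97×(T − 26.46) + 173.5×0.897×(T − 26.46) = 0
27.37(T − 265.2) + 1824.8(T − 26.46) + 155.63(T − 26.46) = 0
2007.8 T = 59661
T ≈ 29.71 °C

T_f ≈ 29.7 °C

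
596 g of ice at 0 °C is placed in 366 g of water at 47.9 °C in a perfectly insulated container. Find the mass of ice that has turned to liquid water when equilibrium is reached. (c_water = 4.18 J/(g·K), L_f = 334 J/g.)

Water can give up m c ΔT = 366×4.18×47.9 = 73281 J before reaching 0 °C.
Fully melting the ice requires m_ice L_f = 596×334 = 199064 J.
That's not enough to melt it all — equilibrium is at 0 °C with ice remaining.
m_melted×334 = 73281  ⇒  m_melted ≈ 219.4 g.

m_melted ≈ 219 g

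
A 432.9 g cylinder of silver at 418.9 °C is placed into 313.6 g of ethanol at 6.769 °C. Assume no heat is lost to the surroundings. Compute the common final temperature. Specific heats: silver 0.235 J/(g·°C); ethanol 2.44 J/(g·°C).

T_f ≈ 55.1 °C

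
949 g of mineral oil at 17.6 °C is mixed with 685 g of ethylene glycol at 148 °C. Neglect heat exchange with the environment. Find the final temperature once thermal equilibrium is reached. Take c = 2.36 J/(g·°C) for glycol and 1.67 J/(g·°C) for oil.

T_f = Σ m_i c_i T_i / Σ m_i c_i:
T_f = (1616.6*148 + 1584.8*17.6) / (1616.6 + 1584.8)
    = 267150 / 3201.4 ≈ 83.45 °C

T_f ≈ 83.4 °C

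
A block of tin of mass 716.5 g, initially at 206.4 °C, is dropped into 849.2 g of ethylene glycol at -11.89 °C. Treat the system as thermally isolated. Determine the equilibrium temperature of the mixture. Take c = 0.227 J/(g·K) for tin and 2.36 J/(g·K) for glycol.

T_f ≈ 4.5 °C

Energy conservation, ΣQ = 0:
716.5·0.227·(T − 206.4) + 849.2·2.36·(T − (-11.89)) = 0
162.65(T − 206.4) + 2004.1(T − (-11.89)) = 0
(162.65 + 2004.1) T = 162.65·206.4 + 2004.1·(-11.89)
T = 9741.1 / 2166.8 = 4.5 °C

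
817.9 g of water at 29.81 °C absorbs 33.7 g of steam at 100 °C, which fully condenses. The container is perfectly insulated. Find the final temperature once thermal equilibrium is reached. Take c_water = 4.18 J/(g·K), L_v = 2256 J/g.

Setting the total heat transfer to zero:
steam→water at 100 °C releases m L_v = 33.7·2256 = 76027
  condensed water 100 °C→T: 140.87(T − 100)
  original water: 3418.8(T − 29.81)
3559.7 T = 76027 + 14087 + 101915 = 192029
T ≈ 53.95 °C, under the boiling point, so the assumption holds.

T_f ≈ 53.9 °C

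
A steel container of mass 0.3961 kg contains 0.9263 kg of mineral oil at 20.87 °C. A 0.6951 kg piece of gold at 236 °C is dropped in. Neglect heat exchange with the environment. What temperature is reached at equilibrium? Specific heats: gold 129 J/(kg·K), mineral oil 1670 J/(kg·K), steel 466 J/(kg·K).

T_f ≈ 31.5 °C

Conservation of energy gives ΣQ = 0:
0.6951*129*(T − 236) + 0.9263*1670*(T − 20.87) + 0.3961*466*(T − 20.87) = 0
(89.67 + 1546.9 + 184.58) T = 89.67*236 + 1546.9*20.87 + 184.58*20.87
T = 57298 / 1821.2 = 31.5 °C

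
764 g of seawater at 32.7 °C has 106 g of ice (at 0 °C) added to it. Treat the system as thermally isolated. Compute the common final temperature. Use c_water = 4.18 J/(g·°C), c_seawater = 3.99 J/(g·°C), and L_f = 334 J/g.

T_f ≈ 18.4 °C

Energy conservation, ΣQ = 0:
latent heat to melt: 106×334 = 35404; meltwater 0→T: 106×4.18×T = 443.08 T; seawater: 3048.4(T − 32.7)
3491.4 T = 99681 − 35404 = 64277
T ≈ 18.41 °C. Since T > 0 °C, the all-ice-melts assumption holds.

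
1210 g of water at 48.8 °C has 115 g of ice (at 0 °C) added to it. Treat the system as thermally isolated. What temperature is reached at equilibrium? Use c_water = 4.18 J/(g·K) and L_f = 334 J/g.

T_f ≈ 37.6 °C

Let T be the final temperature. ΣQ_i = 0:
melt ice: 115×334 = 38410
  warm the meltwater: 480.7 T
  water cools: 1210×4.18×(T − 48.8) = 5057.8(T − 48.8)
5538.5 T = 246821 − 38410 = 208411
T ≈ 37.63 °C. Since T > 0 °C, the all-ice-melts assumption holds.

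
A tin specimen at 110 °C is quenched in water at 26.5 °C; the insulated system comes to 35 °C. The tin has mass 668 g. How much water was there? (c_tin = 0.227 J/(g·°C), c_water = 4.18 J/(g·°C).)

m ≈ 320 g

Setting the total heat transfer to zero:
668×0.227×(35 − 110) + m×4.18×(35 − 26.5) = 0
35.53 m = 11373
m = 11373/35.53 ≈ 320.1 g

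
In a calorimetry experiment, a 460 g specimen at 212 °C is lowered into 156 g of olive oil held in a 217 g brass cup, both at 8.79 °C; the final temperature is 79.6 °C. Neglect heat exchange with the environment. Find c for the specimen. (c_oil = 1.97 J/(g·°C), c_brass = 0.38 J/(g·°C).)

c ≈ 0.453 J/(g·°C)

Heat gained plus heat lost sum to zero:
460·c·(79.6 − 212) + 156·1.97·(79.6 − 8.79) + 217·0.38·(79.6 − 8.79) = 0
-60904 c = -27600
c = -27600/-60904 ≈ 0.4532 J/(g·°C)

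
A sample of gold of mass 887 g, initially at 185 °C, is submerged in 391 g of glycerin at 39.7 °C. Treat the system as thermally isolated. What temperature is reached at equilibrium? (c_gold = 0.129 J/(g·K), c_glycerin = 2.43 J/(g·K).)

Net heat exchanged in the isolated system is zero:
887×0.129×(T − 185) + 391×2.43×(T − 39.7) = 0
(114.42 + 950.13) T = 114.42×185 + 950.13×39.7
T = 58888 / 1064.6 = 55.3 °C

T_f ≈ 55.3 °C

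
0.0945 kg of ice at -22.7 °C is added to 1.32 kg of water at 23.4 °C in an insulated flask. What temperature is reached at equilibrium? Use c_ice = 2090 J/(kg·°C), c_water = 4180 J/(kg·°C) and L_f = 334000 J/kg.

Energy conservation, ΣQ = 0:
warm ice to 0 °C: 0.0945·2090·(0 − (-22.7)) = 4483.4
  melt ice: 0.0945·334000 = 31563
  meltwater 0→T: 0.0945·4180·T = 395.01 T
  water cools: 1.32·4180·(T − 23.4) = 5517.6(T − 23.4)
5912.6 T = 129112 − 36046 = 93065
T ≈ 15.74 °C. Since T > 0 °C, the all-ice-melts assumption holds.

T_f ≈ 15.7 °C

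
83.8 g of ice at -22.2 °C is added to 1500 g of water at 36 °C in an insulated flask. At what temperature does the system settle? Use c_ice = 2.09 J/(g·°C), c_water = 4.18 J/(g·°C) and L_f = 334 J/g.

Heat gained plus heat lost sum to zero:
warm ice to 0 °C: 83.8·2.09·(0 − (-22.2)) = 3888.2
  melt ice: 83.8·334 = 27989
  meltwater 0→T: 83.8·4.18·T = 350.28 T
  water cools: 1500·4.18·(T − 36) = 6270(T − 36)
6620.3 T = 225720 − 31877 = 193843
T ≈ 29.28 °C (positive, so assuming full melt was valid).

T_f ≈ 29.3 °C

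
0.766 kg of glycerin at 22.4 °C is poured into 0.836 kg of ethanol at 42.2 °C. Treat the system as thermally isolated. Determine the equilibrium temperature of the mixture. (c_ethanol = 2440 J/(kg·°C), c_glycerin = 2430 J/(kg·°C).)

T_f ≈ 32.8 °C

T_f = Σ m_i c_i T_i / Σ m_i c_i:
T_f = (2039.8·42.2 + 1861.4·22.4) / (2039.8 + 1861.4)
    = 127776 / 3901.2 ≈ 32.75 °C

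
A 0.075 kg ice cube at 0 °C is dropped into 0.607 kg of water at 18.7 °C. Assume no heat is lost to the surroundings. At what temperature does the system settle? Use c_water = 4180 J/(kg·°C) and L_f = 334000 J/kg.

Net heat exchanged in the isolated system is zero:
fusion: m_ice L_f = 0.075·334000 = 25050
  warm the meltwater: 313.5 T
  water cools: 0.607·4180·(T − 18.7) = 2537.3(T − 18.7)
2850.8 T = 47447 − 25050 = 22397
T ≈ 7.86 °C. Since T > 0 °C, the all-ice-melts assumption holds.

T_f ≈ 7.9 °C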